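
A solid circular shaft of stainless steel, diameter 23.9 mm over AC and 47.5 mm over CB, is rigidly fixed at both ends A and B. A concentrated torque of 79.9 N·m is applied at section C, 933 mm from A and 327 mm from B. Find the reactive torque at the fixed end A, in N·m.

1.76 N·m

Compatibility: T_A·a/J_AC = T_B·b/J_CB with T_A + T_B = T₀.
J_AC = 3.20×10^-8 m⁴, J_CB = 5.00×10^-7 m⁴, so T_A = T₀·(J_AC/a)/((J_AC/a)+(J_CB/b)) = 1.755 N·m, T_B = 78.14 N·m.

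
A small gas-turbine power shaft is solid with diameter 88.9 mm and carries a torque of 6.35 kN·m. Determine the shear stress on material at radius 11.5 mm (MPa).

11.9 MPa

J = πd⁴/32 = π(0.0889)⁴/32 = 6.132×10^-6 m⁴.
Shear stress varies linearly with radius: τ = T·r/J = 6350 × 0.0115 / 6.132×10^-6 = 1.191×10^7 Pa.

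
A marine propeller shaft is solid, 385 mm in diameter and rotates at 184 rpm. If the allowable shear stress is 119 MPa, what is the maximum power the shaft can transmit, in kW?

25700 kW

J = πd⁴/32 = π(0.385)⁴/32 = 2.157×10^-3 m⁴.
T_max = τ_allow·J/r = 1.19×10^8 × 2.157×10^-3 / 0.193 = 1.333e6 N·m.
ω = 2π·184/60 = 19.27 rad/s, so P_max = T_max·ω = 2.569×10^7 W.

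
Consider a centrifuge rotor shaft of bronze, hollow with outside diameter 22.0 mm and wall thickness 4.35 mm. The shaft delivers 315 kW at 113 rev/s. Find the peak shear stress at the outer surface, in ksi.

35.5 ksi

ω = 2π·113 = 710.0 rad/s, so T = P/ω = 315×10³ / 710.0 = 443.7 N·m.
J = π(d_o⁴ − d_i⁴)/32 = π(0.0220⁴ − 0.0133⁴)/32 = 1.993×10^-8 m⁴.
τ_max = T·r/J = 443.7 × 0.0110 / 1.993×10^-8 = 2.449×10^8 Pa.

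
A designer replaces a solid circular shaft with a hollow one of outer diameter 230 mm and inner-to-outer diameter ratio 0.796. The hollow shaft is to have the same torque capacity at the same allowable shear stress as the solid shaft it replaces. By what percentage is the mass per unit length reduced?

48.4 %

Equal τ_max and T ⇒ the solid shaft needs d_s³ = d_o³(1−k⁴), so d_s = 230·(1−0.796⁴)^(1/3) = 193.8 mm.
Area ratio A_h/A_s = d_o²(1−k²)/d_s² = (1−k²)/(1−k⁴)^(2/3) = 0.5159.
Mass saving = 1 − 0.5159 = 48.4 %.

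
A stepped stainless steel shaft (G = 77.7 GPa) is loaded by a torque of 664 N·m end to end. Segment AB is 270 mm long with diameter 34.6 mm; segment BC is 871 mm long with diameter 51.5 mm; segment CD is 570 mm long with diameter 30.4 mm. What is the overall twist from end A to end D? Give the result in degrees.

4.89°

J_AB = π(0.0346)⁴/32 = 1.41×10^-7 m⁴; J_BC = π(0.0515)⁴/32 = 6.91×10^-7 m⁴; J_CD = π(0.0304)⁴/32 = 8.38×10^-8 m⁴.
θ = (T/G)·Σ L_i/J_i = (664.0/77.7×10⁹)·(0.270/1.41×10^-7 + 0.871/6.91×10^-7 + 0.570/8.38×10^-8) = 0.08527 rad.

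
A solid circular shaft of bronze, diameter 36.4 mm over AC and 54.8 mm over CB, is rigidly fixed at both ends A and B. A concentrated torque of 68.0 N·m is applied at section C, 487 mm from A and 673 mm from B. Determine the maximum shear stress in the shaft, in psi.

Compatibility: T_A·a/J_AC = T_B·b/J_CB with T_A + T_B = T₀.
J_AC = 1.72×10^-7 m⁴, J_CB = 8.85×10^-7 m⁴, so T_A = T₀·(J_AC/a)/((J_AC/a)+(J_CB/b)) = 14.41 N·m, T_B = 53.59 N·m.
τ in each portion: τ_AC = 1.52×10^6 Pa, τ_CB = 1.66×10^6 Pa; maximum is in CB.
τ_max = T_CB·r/J = 53.59·0.0274/8.85×10^-7 = 1.658×10^6 Pa.

241 psi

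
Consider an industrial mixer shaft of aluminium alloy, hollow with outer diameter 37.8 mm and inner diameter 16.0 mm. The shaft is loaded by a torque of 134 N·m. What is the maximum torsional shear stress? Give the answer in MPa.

13.1 MPa

J = π(d_o⁴ − d_i⁴)/32 = π(0.0378⁴ − 0.0160⁴)/32 = 1.940×10^-7 m⁴.
τ_max = T·r/J = 134.0 × 0.0189 / 1.940×10^-7 = 1.305×10^7 Pa.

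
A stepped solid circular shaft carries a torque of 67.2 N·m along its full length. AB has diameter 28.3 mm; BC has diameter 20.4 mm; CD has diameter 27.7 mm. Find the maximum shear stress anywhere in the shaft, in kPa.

40300 kPa

Under the same torque, τ_max = 16T/(πd³) is largest where d is smallest — segment BC (d = 20.4 mm).
τ_max = 16·67.20/(π·(0.0204)³) = 4.031×10^7 Pa.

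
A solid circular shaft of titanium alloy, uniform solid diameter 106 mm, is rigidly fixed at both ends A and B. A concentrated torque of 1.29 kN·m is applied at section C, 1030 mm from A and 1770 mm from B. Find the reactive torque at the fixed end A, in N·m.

815 N·m

With uniform GJ and both ends fixed, compatibility θ_AC = θ_CB gives T_A·a = T_B·b, together with T_A + T_B = T₀.
T_A = T₀·b/(a+b) = 1290·1770/2800 = 815.5 N·m; T_B = 474.5 N·m.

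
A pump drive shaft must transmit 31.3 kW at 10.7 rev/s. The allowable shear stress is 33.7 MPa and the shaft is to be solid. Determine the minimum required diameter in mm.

ω = 2π·10.7 = 67.23 rad/s, so T = P/ω = 31.3×10³ / 67.23 = 465.6 N·m.
For a solid shaft τ_max = 16T/(πd³), so d = (16T/(π τ_allow))^(1/3) = (16·465.6/(π·3.37×10^7))^(1/3) = 0.04128 m.

41.3 mm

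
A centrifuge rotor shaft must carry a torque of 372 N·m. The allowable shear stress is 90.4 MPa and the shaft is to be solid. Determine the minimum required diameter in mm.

For a solid shaft τ_max = 16T/(πd³), so d = (16T/(π τ_allow))^(1/3) = (16·372.0/(π·9.04×10^7))^(1/3) = 0.02757 m.

27.6 mm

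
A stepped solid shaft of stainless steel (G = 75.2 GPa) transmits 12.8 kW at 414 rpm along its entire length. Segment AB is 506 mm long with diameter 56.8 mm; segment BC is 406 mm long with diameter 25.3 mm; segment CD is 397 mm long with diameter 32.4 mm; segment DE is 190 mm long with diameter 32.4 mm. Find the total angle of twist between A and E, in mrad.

62.9 mrad

ω = 2π·414/60 = 43.35 rad/s, so T = P/ω = 12.8×10³ / 43.35 = 295.2 N·m.
J_AB = π(0.0568)⁴/32 = 1.02×10^-6 m⁴; J_BC = π(0.0253)⁴/32 = 4.02×10^-8 m⁴; J_CD = π(0.0324)⁴/32 = 1.08×10^-7 m⁴; J_DE = π(0.0324)⁴/32 = 1.08×10^-7 m⁴.
θ = (T/G)·Σ L_i/J_i = (295.2/75.2×10⁹)·(0.506/1.02×10^-6 + 0.406/4.02×10^-8 + 0.397/1.08×10^-7 + 0.190/1.08×10^-7) = 0.06287 rad.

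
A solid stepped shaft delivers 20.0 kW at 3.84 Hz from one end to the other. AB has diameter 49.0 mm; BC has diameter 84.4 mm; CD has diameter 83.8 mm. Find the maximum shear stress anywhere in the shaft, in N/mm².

ω = 2π·3.84 = 24.13 rad/s, so T = P/ω = 20.0×10³ / 24.13 = 828.9 N·m.
Under the same torque, τ_max = 16T/(πd³) is largest where d is smallest — segment AB (d = 49.0 mm).
τ_max = 16·828.9/(π·(0.0490)³) = 3.588×10^7 Pa.

35.9 N/mm²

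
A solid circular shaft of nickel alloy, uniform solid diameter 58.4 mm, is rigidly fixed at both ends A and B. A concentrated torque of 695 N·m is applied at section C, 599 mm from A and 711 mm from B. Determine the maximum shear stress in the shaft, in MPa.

With uniform GJ and both ends fixed, compatibility θ_AC = θ_CB gives T_A·a = T_B·b, together with T_A + T_B = T₀.
T_A = T₀·b/(a+b) = 695.0·711/1310 = 377.2 N·m; T_B = 317.8 N·m.
τ in each portion: τ_AC = 9.65×10^6 Pa, τ_CB = 8.13×10^6 Pa; maximum is in AC.
τ_max = T_AC·r/J = 377.2·0.0292/1.14×10^-6 = 9.645×10^6 Pa.

9.65 MPa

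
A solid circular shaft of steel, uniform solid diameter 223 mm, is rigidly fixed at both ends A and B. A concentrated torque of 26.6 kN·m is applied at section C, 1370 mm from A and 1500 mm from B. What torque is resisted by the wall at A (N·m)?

With uniform GJ and both ends fixed, compatibility θ_AC = θ_CB gives T_A·a = T_B·b, together with T_A + T_B = T₀.
T_A = T₀·b/(a+b) = 26600·1500/2870 = 13900 N·m; T_B = 12700 N·m.

13900 N·m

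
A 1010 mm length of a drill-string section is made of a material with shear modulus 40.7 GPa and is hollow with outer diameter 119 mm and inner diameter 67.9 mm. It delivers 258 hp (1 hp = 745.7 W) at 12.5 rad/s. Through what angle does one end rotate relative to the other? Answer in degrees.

1.24°

ω = 12.5 rad/s, so T = P/ω = 258×745.7 / 12.50 = 15390 N·m.
J = π(d_o⁴ − d_i⁴)/32 = π(0.119⁴ − 0.0679⁴)/32 = 1.760×10^-5 m⁴.
θ = T·L/(G·J) = 15390 × 1.01 / (40.7×10⁹ × 1.760×10^-5) = 0.02170 rad.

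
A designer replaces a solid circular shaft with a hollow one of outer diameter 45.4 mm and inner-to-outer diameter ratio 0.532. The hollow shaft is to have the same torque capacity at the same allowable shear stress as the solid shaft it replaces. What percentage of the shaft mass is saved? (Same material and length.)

Equal τ_max and T ⇒ the solid shaft needs d_s³ = d_o³(1−k⁴), so d_s = 45.4·(1−0.532⁴)^(1/3) = 44.15 mm.
Area ratio A_h/A_s = d_o²(1−k²)/d_s² = (1−k²)/(1−k⁴)^(2/3) = 0.7580.
Mass saving = 1 − 0.7580 = 24.2 %.

24.2 %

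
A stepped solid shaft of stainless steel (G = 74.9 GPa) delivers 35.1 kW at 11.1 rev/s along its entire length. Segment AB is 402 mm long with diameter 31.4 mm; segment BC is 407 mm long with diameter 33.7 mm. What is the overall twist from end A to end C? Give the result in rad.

ω = 2π·11.1 = 69.74 rad/s, so T = P/ω = 35.1×10³ / 69.74 = 503.3 N·m.
J_AB = π(0.0314)⁴/32 = 9.54×10^-8 m⁴; J_BC = π(0.0337)⁴/32 = 1.27×10^-7 m⁴.
θ = (T/G)·Σ L_i/J_i = (503.3/74.9×10⁹)·(0.402/9.54×10^-8 + 0.407/1.27×10^-7) = 0.04990 rad.

0.0499 rad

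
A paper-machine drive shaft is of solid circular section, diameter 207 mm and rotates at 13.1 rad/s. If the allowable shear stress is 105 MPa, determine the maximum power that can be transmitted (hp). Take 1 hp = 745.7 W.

J = πd⁴/32 = π(0.207)⁴/32 = 1.803×10^-4 m⁴.
T_max = τ_allow·J/r = 1.05×10^8 × 1.803×10^-4 / 0.103 = 182900 N·m.
ω = 13.1 rad/s, so P_max = T_max·ω = 2.396×10^6 W.

3210 hp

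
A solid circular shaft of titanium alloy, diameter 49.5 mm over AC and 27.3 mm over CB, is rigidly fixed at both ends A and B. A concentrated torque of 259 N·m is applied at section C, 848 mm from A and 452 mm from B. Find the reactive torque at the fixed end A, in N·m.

221 N·m

Compatibility: T_A·a/J_AC = T_B·b/J_CB with T_A + T_B = T₀.
J_AC = 5.89×10^-7 m⁴, J_CB = 5.45×10^-8 m⁴, so T_A = T₀·(J_AC/a)/((J_AC/a)+(J_CB/b)) = 220.7 N·m, T_B = 38.31 N·m.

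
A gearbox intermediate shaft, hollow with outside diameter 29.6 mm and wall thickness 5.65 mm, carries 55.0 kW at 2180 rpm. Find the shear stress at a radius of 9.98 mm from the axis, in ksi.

5.42 ksi

ω = 2π·2180/60 = 228.3 rad/s, so T = P/ω = 55.0×10³ / 228.3 = 240.9 N·m.
J = π(d_o⁴ − d_i⁴)/32 = π(0.0296⁴ − 0.0183⁴)/32 = 6.435×10^-8 m⁴.
Shear stress varies linearly with radius: τ = T·r/J = 240.9 × 0.00998 / 6.435×10^-8 = 3.736×10^7 Pa.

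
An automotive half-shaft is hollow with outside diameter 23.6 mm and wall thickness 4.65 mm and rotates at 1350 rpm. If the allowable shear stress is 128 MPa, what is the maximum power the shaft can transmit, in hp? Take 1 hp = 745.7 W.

54.2 hp

J = π(d_o⁴ − d_i⁴)/32 = π(0.0236⁴ − 0.0143⁴)/32 = 2.635×10^-8 m⁴.
T_max = τ_allow·J/r = 1.28×10^8 × 2.635×10^-8 / 0.0118 = 285.8 N·m.
ω = 2π·1350/60 = 141.4 rad/s, so P_max = T_max·ω = 4.041×10^4 W.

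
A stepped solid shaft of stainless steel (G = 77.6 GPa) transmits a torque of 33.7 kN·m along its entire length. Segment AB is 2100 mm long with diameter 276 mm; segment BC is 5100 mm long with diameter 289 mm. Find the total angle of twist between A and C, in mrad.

J_AB = π(0.276)⁴/32 = 5.70×10^-4 m⁴; J_BC = π(0.289)⁴/32 = 6.85×10^-4 m⁴.
θ = (T/G)·Σ L_i/J_i = (33700/77.6×10⁹)·(2.10/5.70×10^-4 + 5.10/6.85×10^-4) = 4.835×10^-3 rad.

4.83 mrad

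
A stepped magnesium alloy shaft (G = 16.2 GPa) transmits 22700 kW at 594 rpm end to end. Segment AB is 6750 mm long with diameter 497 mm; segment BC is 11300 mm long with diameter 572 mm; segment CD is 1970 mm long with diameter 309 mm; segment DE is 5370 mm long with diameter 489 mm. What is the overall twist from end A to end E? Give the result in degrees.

6.92°

ω = 2π·594/60 = 62.20 rad/s, so T = P/ω = 22700×10³ / 62.20 = 364900 N·m.
J_AB = π(0.497)⁴/32 = 5.99×10^-3 m⁴; J_BC = π(0.572)⁴/32 = 0.0105 m⁴; J_CD = π(0.309)⁴/32 = 8.95×10^-4 m⁴; J_DE = π(0.489)⁴/32 = 5.61×10^-3 m⁴.
θ = (T/G)·Σ L_i/J_i = (364900/16.2×10⁹)·(6.75/5.99×10^-3 + 11.3/0.0105 + 1.97/8.95×10^-4 + 5.37/5.61×10^-3) = 0.1207 rad.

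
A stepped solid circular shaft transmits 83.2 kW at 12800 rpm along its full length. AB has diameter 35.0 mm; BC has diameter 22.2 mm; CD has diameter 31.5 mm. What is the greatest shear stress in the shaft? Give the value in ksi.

ω = 2π·12800/60 = 1340 rad/s, so T = P/ω = 83.2×10³ / 1340 = 62.07 N·m.
Under the same torque, τ_max = 16T/(πd³) is largest where d is smallest — segment BC (d = 22.2 mm).
τ_max = 16·62.07/(π·(0.0222)³) = 2.889×10^7 Pa.

4.19 ksi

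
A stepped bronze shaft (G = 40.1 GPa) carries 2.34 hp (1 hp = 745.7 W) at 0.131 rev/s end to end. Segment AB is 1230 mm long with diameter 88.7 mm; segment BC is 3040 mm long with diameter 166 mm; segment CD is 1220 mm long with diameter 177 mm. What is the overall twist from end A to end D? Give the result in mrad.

ω = 2π·0.131 = 0.8231 rad/s, so T = P/ω = 2.34×745.7 / 0.8231 = 2120 N·m.
J_AB = π(0.0887)⁴/32 = 6.08×10^-6 m⁴; J_BC = π(0.166)⁴/32 = 7.45×10^-5 m⁴; J_CD = π(0.177)⁴/32 = 9.64×10^-5 m⁴.
θ = (T/G)·Σ L_i/J_i = (2120/40.1×10⁹)·(1.23/6.08×10^-6 + 3.04/7.45×10^-5 + 1.22/9.64×10^-5) = 0.01353 rad.

13.5 mrad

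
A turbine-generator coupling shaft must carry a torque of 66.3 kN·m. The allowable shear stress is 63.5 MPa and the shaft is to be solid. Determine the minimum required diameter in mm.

For a solid shaft τ_max = 16T/(πd³), so d = (16T/(π τ_allow))^(1/3) = (16·66300/(π·6.35×10^7))^(1/3) = 0.1745 m.

175 mm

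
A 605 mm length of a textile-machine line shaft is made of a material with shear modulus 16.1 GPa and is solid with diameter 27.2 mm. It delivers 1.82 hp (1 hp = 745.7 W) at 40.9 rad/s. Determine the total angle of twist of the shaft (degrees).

ω = 40.9 rad/s, so T = P/ω = 1.82×745.7 / 40.90 = 33.18 N·m.
J = πd⁴/32 = π(0.0272)⁴/32 = 5.374×10^-8 m⁴.
θ = T·L/(G·J) = 33.18 × 0.605 / (16.1×10⁹ × 5.374×10^-8) = 0.02320 rad.

1.33°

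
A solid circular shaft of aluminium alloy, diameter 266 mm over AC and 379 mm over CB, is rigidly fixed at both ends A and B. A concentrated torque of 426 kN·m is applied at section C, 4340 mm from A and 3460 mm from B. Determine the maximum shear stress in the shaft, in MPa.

33.4 MPa

Compatibility: T_A·a/J_AC = T_B·b/J_CB with T_A + T_B = T₀.
J_AC = 4.92×10^-4 m⁴, J_CB = 2.03×10^-3 m⁴, so T_A = T₀·(J_AC/a)/((J_AC/a)+(J_CB/b)) = 69050 N·m, T_B = 357000 N·m.
τ in each portion: τ_AC = 1.87×10^7 Pa, τ_CB = 3.34×10^7 Pa; maximum is in CB.
τ_max = T_CB·r/J = 357000·0.190/2.03×10^-3 = 3.339×10^7 Pa.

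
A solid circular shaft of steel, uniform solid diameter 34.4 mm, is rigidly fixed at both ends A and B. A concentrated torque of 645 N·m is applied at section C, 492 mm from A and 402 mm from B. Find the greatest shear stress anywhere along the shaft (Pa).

4.44e7 Pa

With uniform GJ and both ends fixed, compatibility θ_AC = θ_CB gives T_A·a = T_B·b, together with T_A + T_B = T₀.
T_A = T₀·b/(a+b) = 645.0·402/894.0 = 290.0 N·m; T_B = 355.0 N·m.
τ in each portion: τ_AC = 3.63×10^7 Pa, τ_CB = 4.44×10^7 Pa; maximum is in CB.
τ_max = T_CB·r/J = 355.0·0.0172/1.37×10^-7 = 4.441×10^7 Pa.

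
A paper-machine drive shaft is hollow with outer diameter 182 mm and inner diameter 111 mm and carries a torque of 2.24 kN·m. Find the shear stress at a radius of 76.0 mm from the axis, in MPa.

J = π(d_o⁴ − d_i⁴)/32 = π(0.182⁴ − 0.111⁴)/32 = 9.281×10^-5 m⁴.
Shear stress varies linearly with radius: τ = T·r/J = 2240 × 0.0760 / 9.281×10^-5 = 1.834×10^6 Pa.

1.83 MPa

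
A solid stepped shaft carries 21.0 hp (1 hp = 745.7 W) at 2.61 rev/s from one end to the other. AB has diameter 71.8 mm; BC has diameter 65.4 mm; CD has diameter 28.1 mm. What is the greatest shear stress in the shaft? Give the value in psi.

ω = 2π·2.61 = 16.40 rad/s, so T = P/ω = 21.0×745.7 / 16.40 = 954.9 N·m.
Under the same torque, τ_max = 16T/(πd³) is largest where d is smallest — segment CD (d = 28.1 mm).
τ_max = 16·954.9/(π·(0.0281)³) = 2.192×10^8 Pa.

31800 psi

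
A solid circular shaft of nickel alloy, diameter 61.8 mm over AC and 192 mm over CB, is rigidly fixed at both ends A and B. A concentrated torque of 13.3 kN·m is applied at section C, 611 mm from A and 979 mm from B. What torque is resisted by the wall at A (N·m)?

Compatibility: T_A·a/J_AC = T_B·b/J_CB with T_A + T_B = T₀.
J_AC = 1.43×10^-6 m⁴, J_CB = 1.33×10^-4 m⁴, so T_A = T₀·(J_AC/a)/((J_AC/a)+(J_CB/b)) = 224.9 N·m, T_B = 13080 N·m.

225 N·m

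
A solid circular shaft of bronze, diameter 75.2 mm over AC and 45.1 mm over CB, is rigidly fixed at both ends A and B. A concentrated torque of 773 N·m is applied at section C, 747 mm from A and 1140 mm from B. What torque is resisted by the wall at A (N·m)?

Compatibility: T_A·a/J_AC = T_B·b/J_CB with T_A + T_B = T₀.
J_AC = 3.14×10^-6 m⁴, J_CB = 4.06×10^-7 m⁴, so T_A = T₀·(J_AC/a)/((J_AC/a)+(J_CB/b)) = 712.6 N·m, T_B = 60.41 N·m.

713 N·m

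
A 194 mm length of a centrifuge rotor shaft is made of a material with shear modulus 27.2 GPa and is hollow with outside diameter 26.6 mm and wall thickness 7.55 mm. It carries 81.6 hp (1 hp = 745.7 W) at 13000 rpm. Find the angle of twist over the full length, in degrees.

0.385°

ω = 2π·13000/60 = 1361 rad/s, so T = P/ω = 81.6×745.7 / 1361 = 44.70 N·m.
J = π(d_o⁴ − d_i⁴)/32 = π(0.0266⁴ − 0.0115⁴)/32 = 4.743×10^-8 m⁴.
θ = T·L/(G·J) = 44.70 × 0.194 / (27.2×10⁹ × 4.743×10^-8) = 6.721×10^-3 rad.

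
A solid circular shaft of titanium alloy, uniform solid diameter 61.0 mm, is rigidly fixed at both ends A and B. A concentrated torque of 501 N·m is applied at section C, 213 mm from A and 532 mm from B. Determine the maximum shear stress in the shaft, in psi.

With uniform GJ and both ends fixed, compatibility θ_AC = θ_CB gives T_A·a = T_B·b, together with T_A + T_B = T₀.
T_A = T₀·b/(a+b) = 501.0·532/745.0 = 357.8 N·m; T_B = 143.2 N·m.
τ in each portion: τ_AC = 8.03×10^6 Pa, τ_CB = 3.21×10^6 Pa; maximum is in AC.
τ_max = T_AC·r/J = 357.8·0.0305/1.36×10^-6 = 8.027×10^6 Pa.

1160 psi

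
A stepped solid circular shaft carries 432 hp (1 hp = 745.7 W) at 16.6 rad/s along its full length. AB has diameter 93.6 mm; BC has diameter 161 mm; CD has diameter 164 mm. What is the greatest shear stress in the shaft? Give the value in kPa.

121000 kPa

ω = 16.6 rad/s, so T = P/ω = 432×745.7 / 16.60 = 19410 N·m.
Under the same torque, τ_max = 16T/(πd³) is largest where d is smallest — segment AB (d = 93.6 mm).
τ_max = 16·19410/(π·(0.0936)³) = 1.205×10^8 Pa.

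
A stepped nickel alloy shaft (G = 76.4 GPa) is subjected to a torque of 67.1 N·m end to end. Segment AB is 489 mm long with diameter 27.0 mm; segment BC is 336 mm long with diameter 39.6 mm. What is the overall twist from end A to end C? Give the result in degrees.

0.542°

J_AB = π(0.0270)⁴/32 = 5.22×10^-8 m⁴; J_BC = π(0.0396)⁴/32 = 2.41×10^-7 m⁴.
θ = (T/G)·Σ L_i/J_i = (67.10/76.4×10⁹)·(0.489/5.22×10^-8 + 0.336/2.41×10^-7) = 9.454×10^-3 rad.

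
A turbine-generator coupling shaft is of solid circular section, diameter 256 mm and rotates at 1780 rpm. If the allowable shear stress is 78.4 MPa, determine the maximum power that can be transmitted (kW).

48100 kW

J = πd⁴/32 = π(0.256)⁴/32 = 4.217×10^-4 m⁴.
T_max = τ_allow·J/r = 7.84×10^7 × 4.217×10^-4 / 0.128 = 258300 N·m.
ω = 2π·1780/60 = 186.4 rad/s, so P_max = T_max·ω = 4.814×10^7 W.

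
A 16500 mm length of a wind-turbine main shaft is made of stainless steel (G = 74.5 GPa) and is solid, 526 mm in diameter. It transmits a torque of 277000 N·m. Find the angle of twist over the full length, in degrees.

J = πd⁴/32 = π(0.526)⁴/32 = 7.515×10^-3 m⁴.
θ = T·L/(G·J) = 277000 × 16.5 / (74.5×10⁹ × 7.515×10^-3) = 8.163×10^-3 rad.

0.468°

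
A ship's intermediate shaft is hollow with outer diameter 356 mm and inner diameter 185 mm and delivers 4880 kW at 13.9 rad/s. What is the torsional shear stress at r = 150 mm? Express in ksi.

5.22 ksi

ω = 13.9 rad/s, so T = P/ω = 4880×10³ / 13.90 = 351100 N·m.
J = π(d_o⁴ − d_i⁴)/32 = π(0.356⁴ − 0.185⁴)/32 = 1.462×10^-3 m⁴.
Shear stress varies linearly with radius: τ = T·r/J = 351100 × 0.150 / 1.462×10^-3 = 3.602×10^7 Pa.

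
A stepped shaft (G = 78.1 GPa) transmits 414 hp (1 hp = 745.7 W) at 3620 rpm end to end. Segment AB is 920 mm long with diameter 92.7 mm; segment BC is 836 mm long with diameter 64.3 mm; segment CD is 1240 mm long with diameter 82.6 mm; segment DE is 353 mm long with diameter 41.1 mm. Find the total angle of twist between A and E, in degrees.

ω = 2π·3620/60 = 379.1 rad/s, so T = P/ω = 414×745.7 / 379.1 = 814.4 N·m.
J_AB = π(0.0927)⁴/32 = 7.25×10^-6 m⁴; J_BC = π(0.0643)⁴/32 = 1.68×10^-6 m⁴; J_CD = π(0.0826)⁴/32 = 4.57×10^-6 m⁴; J_DE = π(0.0411)⁴/32 = 2.80×10^-7 m⁴.
θ = (T/G)·Σ L_i/J_i = (814.4/78.1×10⁹)·(0.920/7.25×10^-6 + 0.836/1.68×10^-6 + 1.24/4.57×10^-6 + 0.353/2.80×10^-7) = 0.02249 rad.

1.29°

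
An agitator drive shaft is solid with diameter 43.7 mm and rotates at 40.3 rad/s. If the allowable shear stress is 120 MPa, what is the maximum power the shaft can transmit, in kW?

79.2 kW

J = πd⁴/32 = π(0.0437)⁴/32 = 3.580×10^-7 m⁴.
T_max = τ_allow·J/r = 1.20×10^8 × 3.580×10^-7 / 0.0219 = 1966 N·m.
ω = 40.3 rad/s, so P_max = T_max·ω = 7.924×10^4 W.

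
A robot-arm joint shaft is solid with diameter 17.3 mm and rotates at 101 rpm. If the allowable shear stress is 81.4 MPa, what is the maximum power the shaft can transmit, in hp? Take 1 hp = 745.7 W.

1.17 hp

J = πd⁴/32 = π(0.0173)⁴/32 = 8.794×10^-9 m⁴.
T_max = τ_allow·J/r = 8.14×10^7 × 8.794×10^-9 / 0.00865 = 82.75 N·m.
ω = 2π·101/60 = 10.58 rad/s, so P_max = T_max·ω = 875.3 W.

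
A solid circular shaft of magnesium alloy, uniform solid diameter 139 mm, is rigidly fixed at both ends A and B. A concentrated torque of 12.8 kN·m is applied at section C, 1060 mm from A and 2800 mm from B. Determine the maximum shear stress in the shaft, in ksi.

2.55 ksi

With uniform GJ and both ends fixed, compatibility θ_AC = θ_CB gives T_A·a = T_B·b, together with T_A + T_B = T₀.
T_A = T₀·b/(a+b) = 12800·2800/3860 = 9285 N·m; T_B = 3515 N·m.
τ in each portion: τ_AC = 1.76×10^7 Pa, τ_CB = 6.67×10^6 Pa; maximum is in AC.
τ_max = T_AC·r/J = 9285·0.0695/3.66×10^-5 = 1.761×10^7 Pa.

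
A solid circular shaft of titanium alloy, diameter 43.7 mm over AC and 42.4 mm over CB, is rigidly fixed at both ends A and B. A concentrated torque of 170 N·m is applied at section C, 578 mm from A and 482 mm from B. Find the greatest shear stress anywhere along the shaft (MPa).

5.85 MPa

Compatibility: T_A·a/J_AC = T_B·b/J_CB with T_A + T_B = T₀.
J_AC = 3.58×10^-7 m⁴, J_CB = 3.17×10^-7 m⁴, so T_A = T₀·(J_AC/a)/((J_AC/a)+(J_CB/b)) = 82.42 N·m, T_B = 87.58 N·m.
τ in each portion: τ_AC = 5.03×10^6 Pa, τ_CB = 5.85×10^6 Pa; maximum is in CB.
τ_max = T_CB·r/J = 87.58·0.0212/3.17×10^-7 = 5.852×10^6 Pa.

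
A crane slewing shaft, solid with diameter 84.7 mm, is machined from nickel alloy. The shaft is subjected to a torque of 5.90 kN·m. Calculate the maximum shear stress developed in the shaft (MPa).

J = πd⁴/32 = π(0.0847)⁴/32 = 5.053×10^-6 m⁴.
τ_max = T·r/J = 5900 × 0.0423 / 5.053×10^-6 = 4.945×10^7 Pa.

49.5 MPa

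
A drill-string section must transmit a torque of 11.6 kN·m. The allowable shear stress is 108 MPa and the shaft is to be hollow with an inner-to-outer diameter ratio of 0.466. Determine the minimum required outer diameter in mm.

For a hollow shaft with d_i/d_o = 0.466: τ_max = 16T/(π d_o³ (1−k⁴)), so d_o = [16T/(π τ_allow (1−k⁴))]^(1/3) = [16·11600/(π·1.08×10^8·0.9528)]^(1/3) = 0.08311 m.

83.1 mm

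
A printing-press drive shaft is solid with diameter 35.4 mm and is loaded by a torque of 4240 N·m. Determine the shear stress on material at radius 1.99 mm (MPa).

J = πd⁴/32 = π(0.0354)⁴/32 = 1.542×10^-7 m⁴.
Shear stress varies linearly with radius: τ = T·r/J = 4240 × 0.00199 / 1.542×10^-7 = 5.473×10^7 Pa.

54.7 MPa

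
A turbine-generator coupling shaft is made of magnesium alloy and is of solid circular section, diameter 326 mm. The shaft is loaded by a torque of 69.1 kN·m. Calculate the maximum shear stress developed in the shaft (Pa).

1.02e7 Pa

J = πd⁴/32 = π(0.326)⁴/32 = 1.109×10^-3 m⁴.
τ_max = T·r/J = 69100 × 0.163 / 1.109×10^-3 = 1.016×10^7 Pa.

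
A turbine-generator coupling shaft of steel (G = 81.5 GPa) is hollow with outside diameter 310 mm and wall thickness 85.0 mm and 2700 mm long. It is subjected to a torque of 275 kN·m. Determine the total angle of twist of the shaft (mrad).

10.5 mrad

J = π(d_o⁴ − d_i⁴)/32 = π(0.310⁴ − 0.140⁴)/32 = 8.689×10^-4 m⁴.
θ = T·L/(G·J) = 275000 × 2.70 / (81.5×10⁹ × 8.689×10^-4) = 0.01048 rad.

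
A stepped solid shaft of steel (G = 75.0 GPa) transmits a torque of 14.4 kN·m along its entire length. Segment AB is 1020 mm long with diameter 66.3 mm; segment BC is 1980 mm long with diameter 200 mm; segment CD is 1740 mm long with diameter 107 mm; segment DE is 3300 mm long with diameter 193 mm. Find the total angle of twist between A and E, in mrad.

136 mrad

J_AB = π(0.0663)⁴/32 = 1.90×10^-6 m⁴; J_BC = π(0.200)⁴/32 = 1.57×10^-4 m⁴; J_CD = π(0.107)⁴/32 = 1.29×10^-5 m⁴; J_DE = π(0.193)⁴/32 = 1.36×10^-4 m⁴.
θ = (T/G)·Σ L_i/J_i = (14400/75.0×10⁹)·(1.02/1.90×10^-6 + 1.98/1.57×10^-4 + 1.74/1.29×10^-5 + 3.30/1.36×10^-4) = 0.1363 rad.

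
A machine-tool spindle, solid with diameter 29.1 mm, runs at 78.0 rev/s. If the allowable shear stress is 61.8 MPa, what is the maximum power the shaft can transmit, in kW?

147 kW

J = πd⁴/32 = π(0.0291)⁴/32 = 7.040×10^-8 m⁴.
T_max = τ_allow·J/r = 6.18×10^7 × 7.040×10^-8 / 0.0146 = 299.0 N·m.
ω = 2π·78.0 = 490.1 rad/s, so P_max = T_max·ω = 1.465×10^5 W.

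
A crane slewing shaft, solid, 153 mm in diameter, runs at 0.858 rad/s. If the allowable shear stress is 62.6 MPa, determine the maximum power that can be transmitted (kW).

J = πd⁴/32 = π(0.153)⁴/32 = 5.380×10^-5 m⁴.
T_max = τ_allow·J/r = 6.26×10^7 × 5.380×10^-5 / 0.0765 = 44020 N·m.
ω = 0.858 rad/s, so P_max = T_max·ω = 3.777×10^4 W.

37.8 kW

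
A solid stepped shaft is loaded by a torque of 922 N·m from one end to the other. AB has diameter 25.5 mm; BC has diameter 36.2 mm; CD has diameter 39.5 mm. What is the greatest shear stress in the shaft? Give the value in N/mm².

283 N/mm²

Under the same torque, τ_max = 16T/(πd³) is largest where d is smallest — segment AB (d = 25.5 mm).
τ_max = 16·922.0/(π·(0.0255)³) = 2.832×10^8 Pa.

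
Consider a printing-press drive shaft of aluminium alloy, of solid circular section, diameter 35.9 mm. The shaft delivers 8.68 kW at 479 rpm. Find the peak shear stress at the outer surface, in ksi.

2.76 ksi

ω = 2π·479/60 = 50.16 rad/s, so T = P/ω = 8.68×10³ / 50.16 = 173.0 N·m.
J = πd⁴/32 = π(0.0359)⁴/32 = 1.631×10^-7 m⁴.
τ_max = T·r/J = 173.0 × 0.0180 / 1.631×10^-7 = 1.905×10^7 Pa.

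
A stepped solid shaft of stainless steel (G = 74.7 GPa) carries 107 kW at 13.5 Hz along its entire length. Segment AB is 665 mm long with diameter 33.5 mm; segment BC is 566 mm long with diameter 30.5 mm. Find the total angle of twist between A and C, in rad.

0.203 rad

ω = 2π·13.5 = 84.82 rad/s, so T = P/ω = 107×10³ / 84.82 = 1261 N·m.
J_AB = π(0.0335)⁴/32 = 1.24×10^-7 m⁴; J_BC = π(0.0305)⁴/32 = 8.50×10^-8 m⁴.
θ = (T/G)·Σ L_i/J_i = (1261/74.7×10⁹)·(0.665/1.24×10^-7 + 0.566/8.50×10^-8) = 0.2033 rad.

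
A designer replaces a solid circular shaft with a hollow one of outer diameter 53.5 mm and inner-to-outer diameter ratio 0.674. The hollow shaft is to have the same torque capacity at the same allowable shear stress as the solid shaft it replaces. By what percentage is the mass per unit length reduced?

36.3 %

Equal τ_max and T ⇒ the solid shaft needs d_s³ = d_o³(1−k⁴), so d_s = 53.5·(1−0.674⁴)^(1/3) = 49.53 mm.
Area ratio A_h/A_s = d_o²(1−k²)/d_s² = (1−k²)/(1−k⁴)^(2/3) = 0.6366.
Mass saving = 1 − 0.6366 = 36.3 %.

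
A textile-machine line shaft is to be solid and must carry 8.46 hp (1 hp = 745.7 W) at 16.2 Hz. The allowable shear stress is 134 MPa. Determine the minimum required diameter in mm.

13.3 mm

ω = 2π·16.2 = 101.8 rad/s, so T = P/ω = 8.46×745.7 / 101.8 = 61.98 N·m.
For a solid shaft τ_max = 16T/(πd³), so d = (16T/(π τ_allow))^(1/3) = (16·61.98/(π·1.34×10^8))^(1/3) = 0.01331 m.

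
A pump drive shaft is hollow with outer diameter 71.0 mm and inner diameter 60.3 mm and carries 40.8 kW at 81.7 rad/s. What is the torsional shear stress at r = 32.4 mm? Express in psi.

1960 psi

ω = 81.7 rad/s, so T = P/ω = 40.8×10³ / 81.70 = 499.4 N·m.
J = π(d_o⁴ − d_i⁴)/32 = π(0.0710⁴ − 0.0603⁴)/32 = 1.197×10^-6 m⁴.
Shear stress varies linearly with radius: τ = T·r/J = 499.4 × 0.0324 / 1.197×10^-6 = 1.352×10^7 Pa.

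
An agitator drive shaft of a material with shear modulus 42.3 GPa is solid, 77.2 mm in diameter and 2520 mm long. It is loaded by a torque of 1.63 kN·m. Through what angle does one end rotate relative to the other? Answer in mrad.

27.8 mrad

J = πd⁴/32 = π(0.0772)⁴/32 = 3.487×10^-6 m⁴.
θ = T·L/(G·J) = 1630 × 2.52 / (42.3×10⁹ × 3.487×10^-6) = 0.02785 rad.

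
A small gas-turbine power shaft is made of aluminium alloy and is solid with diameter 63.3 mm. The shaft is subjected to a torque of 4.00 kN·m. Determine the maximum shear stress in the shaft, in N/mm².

J = πd⁴/32 = π(0.0633)⁴/32 = 1.576×10^-6 m⁴.
τ_max = T·r/J = 4000 × 0.0316 / 1.576×10^-6 = 8.032×10^7 Pa.

80.3 N/mm²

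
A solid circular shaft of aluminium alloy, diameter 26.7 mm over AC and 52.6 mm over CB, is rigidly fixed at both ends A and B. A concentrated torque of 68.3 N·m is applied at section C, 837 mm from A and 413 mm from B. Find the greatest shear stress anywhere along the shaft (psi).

Compatibility: T_A·a/J_AC = T_B·b/J_CB with T_A + T_B = T₀.
J_AC = 4.99×10^-8 m⁴, J_CB = 7.52×10^-7 m⁴, so T_A = T₀·(J_AC/a)/((J_AC/a)+(J_CB/b)) = 2.166 N·m, T_B = 66.13 N·m.
τ in each portion: τ_AC = 5.80×10^5 Pa, τ_CB = 2.31×10^6 Pa; maximum is in CB.
τ_max = T_CB·r/J = 66.13·0.0263/7.52×10^-7 = 2.314×10^6 Pa.

336 psi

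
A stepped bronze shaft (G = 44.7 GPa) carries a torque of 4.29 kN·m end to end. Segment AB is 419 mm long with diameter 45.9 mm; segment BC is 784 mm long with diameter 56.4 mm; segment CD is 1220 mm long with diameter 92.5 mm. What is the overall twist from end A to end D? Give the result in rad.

0.184 rad

J_AB = π(0.0459)⁴/32 = 4.36×10^-7 m⁴; J_BC = π(0.0564)⁴/32 = 9.93×10^-7 m⁴; J_CD = π(0.0925)⁴/32 = 7.19×10^-6 m⁴.
θ = (T/G)·Σ L_i/J_i = (4290/44.7×10⁹)·(0.419/4.36×10^-7 + 0.784/9.93×10^-7 + 1.22/7.19×10^-6) = 0.1843 rad.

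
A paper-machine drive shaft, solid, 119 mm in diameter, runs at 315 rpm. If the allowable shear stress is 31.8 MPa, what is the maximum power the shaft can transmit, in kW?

347 kW

J = πd⁴/32 = π(0.119)⁴/32 = 1.969×10^-5 m⁴.
T_max = τ_allow·J/r = 3.18×10^7 × 1.969×10^-5 / 0.0595 = 10520 N·m.
ω = 2π·315/60 = 32.99 rad/s, so P_max = T_max·ω = 3.471×10^5 W.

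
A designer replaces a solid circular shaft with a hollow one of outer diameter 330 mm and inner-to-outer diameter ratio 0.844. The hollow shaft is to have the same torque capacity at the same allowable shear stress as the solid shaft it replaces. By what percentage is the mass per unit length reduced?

53.9 %

Equal τ_max and T ⇒ the solid shaft needs d_s³ = d_o³(1−k⁴), so d_s = 330·(1−0.844⁴)^(1/3) = 260.6 mm.
Area ratio A_h/A_s = d_o²(1−k²)/d_s² = (1−k²)/(1−k⁴)^(2/3) = 0.4612.
Mass saving = 1 − 0.4612 = 53.9 %.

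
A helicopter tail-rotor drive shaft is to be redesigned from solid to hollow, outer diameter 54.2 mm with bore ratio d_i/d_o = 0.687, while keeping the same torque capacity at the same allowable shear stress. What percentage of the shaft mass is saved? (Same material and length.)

Equal τ_max and T ⇒ the solid shaft needs d_s³ = d_o³(1−k⁴), so d_s = 54.2·(1−0.687⁴)^(1/3) = 49.83 mm.
Area ratio A_h/A_s = d_o²(1−k²)/d_s² = (1−k²)/(1−k⁴)^(2/3) = 0.6246.
Mass saving = 1 − 0.6246 = 37.5 %.

37.5 %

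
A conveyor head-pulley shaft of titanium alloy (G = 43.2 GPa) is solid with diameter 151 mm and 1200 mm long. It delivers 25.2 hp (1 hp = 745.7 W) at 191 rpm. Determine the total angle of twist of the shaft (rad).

ω = 2π·191/60 = 20.00 rad/s, so T = P/ω = 25.2×745.7 / 20.00 = 939.5 N·m.
J = πd⁴/32 = π(0.151)⁴/32 = 5.104×10^-5 m⁴.
θ = T·L/(G·J) = 939.5 × 1.20 / (43.2×10⁹ × 5.104×10^-5) = 5.113×10^-4 rad.

5.11e-4 rad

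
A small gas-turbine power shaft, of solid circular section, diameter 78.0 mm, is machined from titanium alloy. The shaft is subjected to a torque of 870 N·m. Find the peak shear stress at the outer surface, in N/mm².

J = πd⁴/32 = π(0.0780)⁴/32 = 3.634×10^-6 m⁴.
τ_max = T·r/J = 870.0 × 0.0390 / 3.634×10^-6 = 9.337×10^6 Pa.

9.34 N/mm²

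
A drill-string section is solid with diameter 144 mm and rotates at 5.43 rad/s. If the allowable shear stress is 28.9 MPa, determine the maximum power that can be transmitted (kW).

92.0 kW

J = πd⁴/32 = π(0.144)⁴/32 = 4.221×10^-5 m⁴.
T_max = τ_allow·J/r = 2.89×10^7 × 4.221×10^-5 / 0.0720 = 16940 N·m.
ω = 5.43 rad/s, so P_max = T_max·ω = 9.201×10^4 W.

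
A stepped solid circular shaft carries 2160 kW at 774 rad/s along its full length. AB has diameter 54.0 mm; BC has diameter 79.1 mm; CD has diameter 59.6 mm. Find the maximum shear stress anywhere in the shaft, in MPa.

90.3 MPa

ω = 774 rad/s, so T = P/ω = 2160×10³ / 774.0 = 2791 N·m.
Under the same torque, τ_max = 16T/(πd³) is largest where d is smallest — segment AB (d = 54.0 mm).
τ_max = 16·2791/(π·(0.0540)³) = 9.026×10^7 Pa.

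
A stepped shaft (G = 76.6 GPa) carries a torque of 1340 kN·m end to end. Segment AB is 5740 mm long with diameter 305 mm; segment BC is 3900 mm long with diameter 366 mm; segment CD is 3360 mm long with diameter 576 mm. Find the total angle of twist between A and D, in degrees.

9.30°

J_AB = π(0.305)⁴/32 = 8.50×10^-4 m⁴; J_BC = π(0.366)⁴/32 = 1.76×10^-3 m⁴; J_CD = π(0.576)⁴/32 = 0.0108 m⁴.
θ = (T/G)·Σ L_i/J_i = (1.340e6/76.6×10⁹)·(5.74/8.50×10^-4 + 3.90/1.76×10^-3 + 3.36/0.0108) = 0.1624 rad.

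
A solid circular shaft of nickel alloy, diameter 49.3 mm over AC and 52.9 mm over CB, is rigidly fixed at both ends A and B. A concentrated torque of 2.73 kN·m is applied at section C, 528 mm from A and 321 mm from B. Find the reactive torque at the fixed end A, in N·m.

858 N·m

Compatibility: T_A·a/J_AC = T_B·b/J_CB with T_A + T_B = T₀.
J_AC = 5.80×10^-7 m⁴, J_CB = 7.69×10^-7 m⁴, so T_A = T₀·(J_AC/a)/((J_AC/a)+(J_CB/b)) = 858.3 N·m, T_B = 1872 N·m.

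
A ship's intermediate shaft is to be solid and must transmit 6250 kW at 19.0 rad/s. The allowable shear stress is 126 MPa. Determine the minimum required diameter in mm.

237 mm

ω = 19.0 rad/s, so T = P/ω = 6250×10³ / 19.00 = 328900 N·m.
For a solid shaft τ_max = 16T/(πd³), so d = (16T/(π τ_allow))^(1/3) = (16·328900/(π·1.26×10^8))^(1/3) = 0.2369 m.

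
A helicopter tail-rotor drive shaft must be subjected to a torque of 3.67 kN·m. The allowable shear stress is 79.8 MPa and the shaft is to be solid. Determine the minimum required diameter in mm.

61.6 mm

For a solid shaft τ_max = 16T/(πd³), so d = (16T/(π τ_allow))^(1/3) = (16·3670/(π·7.98×10^7))^(1/3) = 0.06164 m.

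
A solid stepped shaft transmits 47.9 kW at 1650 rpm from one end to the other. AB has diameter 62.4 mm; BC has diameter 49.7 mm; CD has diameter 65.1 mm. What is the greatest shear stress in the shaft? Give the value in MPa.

ω = 2π·1650/60 = 172.8 rad/s, so T = P/ω = 47.9×10³ / 172.8 = 277.2 N·m.
Under the same torque, τ_max = 16T/(πd³) is largest where d is smallest — segment BC (d = 49.7 mm).
τ_max = 16·277.2/(π·(0.0497)³) = 1.150×10^7 Pa.

11.5 MPa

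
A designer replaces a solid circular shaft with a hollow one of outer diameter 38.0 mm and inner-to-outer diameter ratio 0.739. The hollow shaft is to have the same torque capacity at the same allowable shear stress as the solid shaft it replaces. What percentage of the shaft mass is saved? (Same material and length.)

Equal τ_max and T ⇒ the solid shaft needs d_s³ = d_o³(1−k⁴), so d_s = 38.0·(1−0.739⁴)^(1/3) = 33.77 mm.
Area ratio A_h/A_s = d_o²(1−k²)/d_s² = (1−k²)/(1−k⁴)^(2/3) = 0.5748.
Mass saving = 1 − 0.5748 = 42.5 %.

42.5 %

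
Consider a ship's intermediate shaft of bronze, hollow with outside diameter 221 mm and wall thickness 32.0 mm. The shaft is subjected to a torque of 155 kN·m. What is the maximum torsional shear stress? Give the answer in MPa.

J = π(d_o⁴ − d_i⁴)/32 = π(0.221⁴ − 0.157⁴)/32 = 1.745×10^-4 m⁴.
τ_max = T·r/J = 155000 × 0.111 / 1.745×10^-4 = 9.813×10^7 Pa.

98.1 MPa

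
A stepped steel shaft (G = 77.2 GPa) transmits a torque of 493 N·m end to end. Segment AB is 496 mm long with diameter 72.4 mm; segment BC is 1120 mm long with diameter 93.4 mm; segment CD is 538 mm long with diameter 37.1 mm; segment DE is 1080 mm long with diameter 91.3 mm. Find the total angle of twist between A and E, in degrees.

1.24°

J_AB = π(0.0724)⁴/32 = 2.70×10^-6 m⁴; J_BC = π(0.0934)⁴/32 = 7.47×10^-6 m⁴; J_CD = π(0.0371)⁴/32 = 1.86×10^-7 m⁴; J_DE = π(0.0913)⁴/32 = 6.82×10^-6 m⁴.
θ = (T/G)·Σ L_i/J_i = (493.0/77.2×10⁹)·(0.496/2.70×10^-6 + 1.12/7.47×10^-6 + 0.538/1.86×10^-7 + 1.08/6.82×10^-6) = 0.02161 rad.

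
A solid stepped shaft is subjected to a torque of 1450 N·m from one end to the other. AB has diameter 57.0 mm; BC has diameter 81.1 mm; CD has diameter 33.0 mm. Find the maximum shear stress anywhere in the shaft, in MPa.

Under the same torque, τ_max = 16T/(πd³) is largest where d is smallest — segment CD (d = 33.0 mm).
τ_max = 16·1450/(π·(0.0330)³) = 2.055×10^8 Pa.

205 MPa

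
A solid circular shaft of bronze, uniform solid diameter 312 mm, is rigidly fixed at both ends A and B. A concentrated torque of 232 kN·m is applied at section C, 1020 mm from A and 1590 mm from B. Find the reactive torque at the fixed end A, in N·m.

With uniform GJ and both ends fixed, compatibility θ_AC = θ_CB gives T_A·a = T_B·b, together with T_A + T_B = T₀.
T_A = T₀·b/(a+b) = 232000·1590/2610 = 141300 N·m; T_B = 90670 N·m.

141000 N·m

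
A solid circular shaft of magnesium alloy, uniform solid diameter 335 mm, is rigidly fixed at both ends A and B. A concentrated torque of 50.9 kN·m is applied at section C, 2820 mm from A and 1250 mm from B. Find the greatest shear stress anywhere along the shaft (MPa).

With uniform GJ and both ends fixed, compatibility θ_AC = θ_CB gives T_A·a = T_B·b, together with T_A + T_B = T₀.
T_A = T₀·b/(a+b) = 50900·1250/4070 = 15630 N·m; T_B = 35270 N·m.
τ in each portion: τ_AC = 2.12×10^6 Pa, τ_CB = 4.78×10^6 Pa; maximum is in CB.
τ_max = T_CB·r/J = 35270·0.168/1.24×10^-3 = 4.778×10^6 Pa.

4.78 MPa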